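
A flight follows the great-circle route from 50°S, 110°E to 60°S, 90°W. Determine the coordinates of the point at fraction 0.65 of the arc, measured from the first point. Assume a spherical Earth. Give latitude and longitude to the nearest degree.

≈ 81°S, 130°W

The haversine formula gives a central angle δ ≈ 1.201 rad (68.8°) between the endpoints.
Interpolate at f = 0.65 with slerp weights a = sin((1−f)δ)/sin δ ≈ 0.438, b = sin(fδ)/sin δ ≈ 0.755.
p = a·p₁ + b·p₂ ≈ (-0.096, -0.113, -0.989); φ = arcsin(p_z) ≈ -81.46°, λ = atan2(p_y, p_x) ≈ -130.41°.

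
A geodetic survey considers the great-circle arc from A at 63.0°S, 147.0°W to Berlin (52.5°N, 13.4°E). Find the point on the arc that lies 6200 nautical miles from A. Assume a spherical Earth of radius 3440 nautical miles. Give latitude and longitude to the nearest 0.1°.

Convert each endpoint to a unit vector on the sphere (x = cos φ cos λ, y = cos φ sin λ, z = sin φ).
The central angle between the endpoints is δ = arccos(p₁·p₂) ≈ 2.885 rad (165.3°). The total great-circle distance is δ·R ≈ 2.885 × 3440 ≈ 9924 nmi, so the target fraction is f = 6200/9924 ≈ 0.625.
Interpolate at f ≈ 0.625 with slerp weights a = sin((1−f)δ)/sin δ ≈ 3.479, b = sin(fδ)/sin δ ≈ 3.834.
p = a·p₁ + b·p₂ ≈ (0.946, -0.319, -0.058); φ = arcsin(p_z) ≈ -3.33°, λ = atan2(p_y, p_x) ≈ -18.65°.

≈ 3.3°S, 18.7°W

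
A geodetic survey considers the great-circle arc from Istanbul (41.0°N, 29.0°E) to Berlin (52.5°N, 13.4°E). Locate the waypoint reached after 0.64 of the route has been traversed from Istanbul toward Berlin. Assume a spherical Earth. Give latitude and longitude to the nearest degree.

Convert each endpoint to a unit vector on the sphere (x = cos φ cos λ, y = cos φ sin λ, z = sin φ).
The central angle between the endpoints is δ = arccos(p₁·p₂) ≈ 0.273 rad (15.6°).
Interpolate at f = 0.64 with slerp weights a = sin((1−f)δ)/sin δ ≈ 0.364, b = sin(fδ)/sin δ ≈ 0.645.
p = a·p₁ + b·p₂ ≈ (0.622, 0.224, 0.750); φ = arcsin(p_z) ≈ 48.61°, λ = atan2(p_y, p_x) ≈ 19.81°.

≈ 49°N, 20°E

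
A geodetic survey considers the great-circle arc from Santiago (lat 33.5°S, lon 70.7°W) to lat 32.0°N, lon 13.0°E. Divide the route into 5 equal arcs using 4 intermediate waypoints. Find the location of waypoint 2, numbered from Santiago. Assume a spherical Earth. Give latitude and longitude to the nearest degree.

≈ lat 8°S, lon 36°W

Convert each endpoint to a unit vector on the sphere (x = cos φ cos λ, y = cos φ sin λ, z = sin φ).
The central angle between the endpoints is δ = arccos(p₁·p₂) ≈ 1.787 rad (102.4°).
Interpolate at f = 2/5 with slerp weights a = sin((1−f)δ)/sin δ ≈ 0.899, b = sin(fδ)/sin δ ≈ 0.671.
p = a·p₁ + b·p₂ ≈ (0.803, -0.580, -0.141); φ = arcsin(p_z) ≈ -8.09°, λ = atan2(p_y, p_x) ≈ -35.84°.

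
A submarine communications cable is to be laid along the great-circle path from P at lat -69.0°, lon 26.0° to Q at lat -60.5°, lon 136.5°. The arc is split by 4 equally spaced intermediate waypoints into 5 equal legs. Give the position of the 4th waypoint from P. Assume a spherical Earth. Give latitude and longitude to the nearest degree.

≈ lat -67°, lon 126°

Convert each endpoint to a unit vector on the sphere (x = cos φ cos λ, y = cos φ sin λ, z = sin φ).
The central angle between the endpoints is δ = arccos(p₁·p₂) ≈ 0.722 rad (41.3°).
Interpolate at f = 4/5 with slerp weights a = sin((1−f)δ)/sin δ ≈ 0.218, b = sin(fδ)/sin δ ≈ 0.826.
p = a·p₁ + b·p₂ ≈ (-0.225, 0.314, -0.922); φ = arcsin(p_z) ≈ -67.27°, λ = atan2(p_y, p_x) ≈ 125.60°.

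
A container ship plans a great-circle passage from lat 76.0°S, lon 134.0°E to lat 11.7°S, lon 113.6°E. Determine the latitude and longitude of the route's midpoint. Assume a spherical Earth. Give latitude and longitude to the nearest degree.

Convert each endpoint to a unit vector on the sphere (x = cos φ cos λ, y = cos φ sin λ, z = sin φ).
The central angle between the endpoints is δ = arccos(p₁·p₂) ≈ 1.139 rad (65.2°).
Interpolate at f = 1/2 with slerp weights a = sin((1−f)δ)/sin δ ≈ 0.594, b = sin(fδ)/sin δ ≈ 0.594.
p = a·p₁ + b·p₂ ≈ (-0.332, 0.636, -0.696); φ = arcsin(p_z) ≈ -44.14°, λ = atan2(p_y, p_x) ≈ 117.60°.

≈ lat 44°S, lon 118°E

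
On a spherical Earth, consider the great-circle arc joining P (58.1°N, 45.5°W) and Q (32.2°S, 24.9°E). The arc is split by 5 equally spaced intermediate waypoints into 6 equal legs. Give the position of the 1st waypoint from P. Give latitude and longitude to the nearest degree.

From cos δ = sin φ₁ sin φ₂ + cos φ₁ cos φ₂ cos Δλ, the central angle is δ ≈ 1.878 rad (107.6°).
Interpolate at f = 1/6 with slerp weights a = sin((1−f)δ)/sin δ ≈ 1.049, b = sin(fδ)/sin δ ≈ 0.323.
p = a·p₁ + b·p₂ ≈ (0.637, -0.280, 0.719); φ = arcsin(p_z) ≈ 45.93°, λ = atan2(p_y, p_x) ≈ -23.77°.

≈ (46°N, 24°W)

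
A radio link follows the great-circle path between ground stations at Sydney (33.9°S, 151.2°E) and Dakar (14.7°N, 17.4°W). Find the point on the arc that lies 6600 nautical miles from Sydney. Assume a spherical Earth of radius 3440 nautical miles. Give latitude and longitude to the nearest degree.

The haversine formula gives a central angle δ ≈ 2.761 rad (158.2°) between the endpoints. The total great-circle distance is δ·R ≈ 2.761 × 3440 ≈ 9499 nmi, so the target fraction is f = 6600/9499 ≈ 0.695.
Interpolate at f ≈ 0.695 with slerp weights a = sin((1−f)δ)/sin δ ≈ 2.011, b = sin(fδ)/sin δ ≈ 2.532.
p = a·p₁ + b·p₂ ≈ (0.875, 0.071, -0.479); φ = arcsin(p_z) ≈ -28.61°, λ = atan2(p_y, p_x) ≈ 4.67°.

≈ 29°S, 5°E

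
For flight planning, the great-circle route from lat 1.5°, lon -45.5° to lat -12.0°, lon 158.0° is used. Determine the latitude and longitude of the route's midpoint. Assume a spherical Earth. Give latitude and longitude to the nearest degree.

≈ lat -24°, lon -121°

From cos δ = sin φ₁ sin φ₂ + cos φ₁ cos φ₂ cos Δλ, the central angle is δ ≈ 2.696 rad (154.4°).
Interpolate at f = 1/2 with slerp weights a = sin((1−f)δ)/sin δ ≈ 2.261, b = sin(fδ)/sin δ ≈ 2.261.
p = a·p₁ + b·p₂ ≈ (-0.466, -0.783, -0.411); φ = arcsin(p_z) ≈ -24.26°, λ = atan2(p_y, p_x) ≈ -120.76°.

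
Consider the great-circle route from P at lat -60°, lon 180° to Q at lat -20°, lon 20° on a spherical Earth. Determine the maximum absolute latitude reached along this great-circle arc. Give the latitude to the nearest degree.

≈ -81°

The great circle lies in the plane with unit normal n̂ = (p₁ × p₂)/|p₁ × p₂|.
Here n̂_z ≈ -0.162; the vertex latitude is φ_max = arccos|n̂_z| ≈ 80.7°.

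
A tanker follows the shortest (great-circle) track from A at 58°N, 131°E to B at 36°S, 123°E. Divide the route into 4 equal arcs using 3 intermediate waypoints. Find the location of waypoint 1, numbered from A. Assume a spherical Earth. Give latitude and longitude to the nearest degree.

≈ 35°N, 128°E

Convert each endpoint to a unit vector on the sphere (x = cos φ cos λ, y = cos φ sin λ, z = sin φ).
The central angle between the endpoints is δ = arccos(p₁·p₂) ≈ 1.645 rad (94.2°).
Interpolate at f = 1/4 with slerp weights a = sin((1−f)δ)/sin δ ≈ 0.946, b = sin(fδ)/sin δ ≈ 0.401.
p = a·p₁ + b·p₂ ≈ (-0.506, 0.650, 0.567); φ = arcsin(p_z) ≈ 34.53°, λ = atan2(p_y, p_x) ≈ 127.86°.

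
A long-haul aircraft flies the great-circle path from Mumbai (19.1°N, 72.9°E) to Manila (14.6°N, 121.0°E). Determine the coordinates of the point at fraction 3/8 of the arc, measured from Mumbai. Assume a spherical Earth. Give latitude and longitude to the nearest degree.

The haversine formula gives a central angle δ ≈ 0.805 rad (46.1°) between the endpoints.
Interpolate at f = 3/8 with slerp weights a = sin((1−f)δ)/sin δ ≈ 0.669, b = sin(fδ)/sin δ ≈ 0.412.
p = a·p₁ + b·p₂ ≈ (-0.020, 0.946, 0.323); φ = arcsin(p_z) ≈ 18.83°, λ = atan2(p_y, p_x) ≈ 91.19°.

≈ 19°N, 91°E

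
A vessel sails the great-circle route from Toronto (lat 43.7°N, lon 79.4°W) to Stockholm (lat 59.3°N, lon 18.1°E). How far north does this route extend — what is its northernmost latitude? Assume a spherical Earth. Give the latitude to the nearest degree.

The great circle lies in the plane with unit normal n̂ = (p₁ × p₂)/|p₁ × p₂|.
Here n̂_z ≈ +0.437; the vertex latitude is φ_max = arccos|n̂_z| ≈ 64.1°.

≈ 64°N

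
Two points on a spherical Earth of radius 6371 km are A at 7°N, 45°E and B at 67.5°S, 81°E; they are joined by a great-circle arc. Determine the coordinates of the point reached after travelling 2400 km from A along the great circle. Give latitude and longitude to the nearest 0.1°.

≈ 14.0°S, 50.0°E

The haversine formula gives a central angle δ ≈ 1.375 rad (78.8°) between the endpoints. The total great-circle distance is δ·R ≈ 1.375 × 6371 ≈ 8759 km, so the target fraction is f = 2400/8759 ≈ 0.274.
Interpolate at f ≈ 0.274 with slerp weights a = sin((1−f)δ)/sin δ ≈ 0.857, b = sin(fδ)/sin δ ≈ 0.375.
p = a·p₁ + b·p₂ ≈ (0.624, 0.743, -0.242); φ = arcsin(p_z) ≈ -14.01°, λ = atan2(p_y, p_x) ≈ 49.99°.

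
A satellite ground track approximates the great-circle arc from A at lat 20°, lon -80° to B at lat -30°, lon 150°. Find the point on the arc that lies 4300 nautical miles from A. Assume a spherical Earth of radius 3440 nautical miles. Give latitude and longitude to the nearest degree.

≈ lat -14°, lon -144°

Convert each endpoint to a unit vector on the sphere (x = cos φ cos λ, y = cos φ sin λ, z = sin φ).
The central angle between the endpoints is δ = arccos(p₁·p₂) ≈ 2.338 rad (134.0°). The total great-circle distance is δ·R ≈ 2.338 × 3440 ≈ 8043 nmi, so the target fraction is f = 4300/8043 ≈ 0.535.
Interpolate at f ≈ 0.535 with slerp weights a = sin((1−f)δ)/sin δ ≈ 1.230, b = sin(fδ)/sin δ ≈ 1.318.
p = a·p₁ + b·p₂ ≈ (-0.788, -0.568, -0.238); φ = arcsin(p_z) ≈ -13.79°, λ = atan2(p_y, p_x) ≈ -144.23°.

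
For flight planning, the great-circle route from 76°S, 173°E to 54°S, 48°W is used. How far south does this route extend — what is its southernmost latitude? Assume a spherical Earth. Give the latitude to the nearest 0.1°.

≈ 82.7°S

The great circle lies in the plane with unit normal n̂ = (p₁ × p₂)/|p₁ × p₂|.
Here n̂_z ≈ +0.127; the vertex latitude is φ_max = arccos|n̂_z| ≈ 82.7°.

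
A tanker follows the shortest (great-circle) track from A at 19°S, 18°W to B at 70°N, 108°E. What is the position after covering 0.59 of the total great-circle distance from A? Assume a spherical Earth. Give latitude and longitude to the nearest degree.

From cos δ = sin φ₁ sin φ₂ + cos φ₁ cos φ₂ cos Δλ, the central angle is δ ≈ 2.090 rad (119.7°).
Interpolate at f = 0.59 with slerp weights a = sin((1−f)δ)/sin δ ≈ 0.870, b = sin(fδ)/sin δ ≈ 1.087.
p = a·p₁ + b·p₂ ≈ (0.668, 0.099, 0.738); φ = arcsin(p_z) ≈ 47.53°, λ = atan2(p_y, p_x) ≈ 8.44°.

≈ 48°N, 8°E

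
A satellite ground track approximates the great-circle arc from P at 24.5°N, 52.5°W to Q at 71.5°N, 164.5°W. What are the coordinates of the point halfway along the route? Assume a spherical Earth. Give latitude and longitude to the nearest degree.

≈ 58°N, 73°W

From cos δ = sin φ₁ sin φ₂ + cos φ₁ cos φ₂ cos Δλ, the central angle is δ ≈ 1.282 rad (73.4°).
Interpolate at f = 1/2 with slerp weights a = sin((1−f)δ)/sin δ ≈ 0.624, b = sin(fδ)/sin δ ≈ 0.624.
p = a·p₁ + b·p₂ ≈ (0.155, -0.503, 0.850); φ = arcsin(p_z) ≈ 58.23°, λ = atan2(p_y, p_x) ≈ -72.90°.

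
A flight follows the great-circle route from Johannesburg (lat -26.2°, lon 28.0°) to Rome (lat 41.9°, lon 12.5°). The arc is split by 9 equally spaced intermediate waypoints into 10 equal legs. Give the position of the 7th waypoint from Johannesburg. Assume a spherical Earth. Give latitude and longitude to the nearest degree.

From cos δ = sin φ₁ sin φ₂ + cos φ₁ cos φ₂ cos Δλ, the central angle is δ ≈ 1.215 rad (69.6°).
Interpolate at f = 7/10 with slerp weights a = sin((1−f)δ)/sin δ ≈ 0.380, b = sin(fδ)/sin δ ≈ 0.802.
p = a·p₁ + b·p₂ ≈ (0.884, 0.289, 0.368); φ = arcsin(p_z) ≈ 21.57°, λ = atan2(p_y, p_x) ≈ 18.13°.

≈ lat 22°, lon 18°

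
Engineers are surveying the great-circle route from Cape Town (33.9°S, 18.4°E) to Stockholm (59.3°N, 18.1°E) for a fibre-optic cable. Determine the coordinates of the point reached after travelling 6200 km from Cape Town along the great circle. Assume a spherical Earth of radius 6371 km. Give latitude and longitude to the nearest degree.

≈ 22°N, 18°E

Convert each endpoint to a unit vector on the sphere (x = cos φ cos λ, y = cos φ sin λ, z = sin φ).
The central angle between the endpoints is δ = arccos(p₁·p₂) ≈ 1.627 rad (93.2°). The total great-circle distance is δ·R ≈ 1.627 × 6371 ≈ 10363 km, so the target fraction is f = 6200/10363 ≈ 0.598.
Interpolate at f ≈ 0.598 with slerp weights a = sin((1−f)δ)/sin δ ≈ 0.609, b = sin(fδ)/sin δ ≈ 0.828.
p = a·p₁ + b·p₂ ≈ (0.881, 0.291, 0.372); φ = arcsin(p_z) ≈ 21.86°, λ = atan2(p_y, p_x) ≈ 18.26°.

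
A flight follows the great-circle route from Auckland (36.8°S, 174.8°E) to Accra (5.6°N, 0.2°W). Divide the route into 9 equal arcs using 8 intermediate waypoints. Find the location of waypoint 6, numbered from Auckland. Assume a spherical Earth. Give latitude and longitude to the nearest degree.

≈ 43°S, 8°E

Convert each endpoint to a unit vector on the sphere (x = cos φ cos λ, y = cos φ sin λ, z = sin φ).
The central angle between the endpoints is δ = arccos(p₁·p₂) ≈ 2.591 rad (148.5°).
Interpolate at f = 6/9 with slerp weights a = sin((1−f)δ)/sin δ ≈ 1.454, b = sin(fδ)/sin δ ≈ 1.889.
p = a·p₁ + b·p₂ ≈ (0.720, 0.099, -0.686); φ = arcsin(p_z) ≈ -43.35°, λ = atan2(p_y, p_x) ≈ 7.82°.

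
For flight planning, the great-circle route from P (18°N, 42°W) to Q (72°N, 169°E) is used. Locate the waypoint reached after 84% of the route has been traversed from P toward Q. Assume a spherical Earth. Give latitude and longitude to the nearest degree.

Convert each endpoint to a unit vector on the sphere (x = cos φ cos λ, y = cos φ sin λ, z = sin φ).
The central angle between the endpoints is δ = arccos(p₁·p₂) ≈ 1.529 rad (87.6°).
Interpolate at f = 0.84 with slerp weights a = sin((1−f)δ)/sin δ ≈ 0.242, b = sin(fδ)/sin δ ≈ 0.960.
p = a·p₁ + b·p₂ ≈ (-0.120, -0.098, 0.988); φ = arcsin(p_z) ≈ 81.10°, λ = atan2(p_y, p_x) ≈ -140.84°.

≈ (81°N, 141°W)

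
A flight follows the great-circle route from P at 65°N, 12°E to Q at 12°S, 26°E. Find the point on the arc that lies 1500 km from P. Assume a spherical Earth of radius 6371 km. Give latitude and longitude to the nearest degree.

From cos δ = sin φ₁ sin φ₂ + cos φ₁ cos φ₂ cos Δλ, the central angle is δ ≈ 1.356 rad (77.7°). The total great-circle distance is δ·R ≈ 1.356 × 6371 ≈ 8642 km, so the target fraction is f = 1500/8642 ≈ 0.174.
Interpolate at f ≈ 0.174 with slerp weights a = sin((1−f)δ)/sin δ ≈ 0.922, b = sin(fδ)/sin δ ≈ 0.239.
p = a·p₁ + b·p₂ ≈ (0.591, 0.183, 0.786); φ = arcsin(p_z) ≈ 51.78°, λ = atan2(p_y, p_x) ≈ 17.24°.

≈ 52°N, 17°E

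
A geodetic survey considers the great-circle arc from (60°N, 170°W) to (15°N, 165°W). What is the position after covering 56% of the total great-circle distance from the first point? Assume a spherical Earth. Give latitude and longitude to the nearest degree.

Convert each endpoint to a unit vector on the sphere (x = cos φ cos λ, y = cos φ sin λ, z = sin φ).
The central angle between the endpoints is δ = arccos(p₁·p₂) ≈ 0.788 rad (45.1°).
Interpolate at f = 0.56 with slerp weights a = sin((1−f)δ)/sin δ ≈ 0.479, b = sin(fδ)/sin δ ≈ 0.602.
p = a·p₁ + b·p₂ ≈ (-0.798, -0.192, 0.571); φ = arcsin(p_z) ≈ 34.82°, λ = atan2(p_y, p_x) ≈ -166.46°.

≈ (35°N, 166°W)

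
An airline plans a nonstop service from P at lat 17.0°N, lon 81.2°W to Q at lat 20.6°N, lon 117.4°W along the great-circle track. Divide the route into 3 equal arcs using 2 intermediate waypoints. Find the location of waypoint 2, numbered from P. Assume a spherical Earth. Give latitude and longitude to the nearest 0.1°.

Write both endpoints as unit vectors p₁, p₂ with components (cos φ cos λ, cos φ sin λ, sin φ).
The central angle between the endpoints is δ = arccos(p₁·p₂) ≈ 0.600 rad (34.4°).
Interpolate at f = 2/3 with slerp weights a = sin((1−f)δ)/sin δ ≈ 0.352, b = sin(fδ)/sin δ ≈ 0.690.
p = a·p₁ + b·p₂ ≈ (-0.246, -0.906, 0.346); φ = arcsin(p_z) ≈ 20.21°, λ = atan2(p_y, p_x) ≈ -105.17°.

≈ lat 20.2°N, lon 105.2°W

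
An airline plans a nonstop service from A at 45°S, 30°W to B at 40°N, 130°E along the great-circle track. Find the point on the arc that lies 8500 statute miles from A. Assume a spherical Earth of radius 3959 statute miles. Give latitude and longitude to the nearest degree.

Write both endpoints as unit vectors p₁, p₂ with components (cos φ cos λ, cos φ sin λ, sin φ).
The central angle between the endpoints is δ = arccos(p₁·p₂) ≈ 2.871 rad (164.5°). The total great-circle distance is δ·R ≈ 2.871 × 3959 ≈ 11365 mi, so the target fraction is f = 8500/11365 ≈ 0.748.
Interpolate at f ≈ 0.748 with slerp weights a = sin((1−f)δ)/sin δ ≈ 2.474, b = sin(fδ)/sin δ ≈ 3.133.
p = a·p₁ + b·p₂ ≈ (-0.028, 0.964, 0.265); φ = arcsin(p_z) ≈ 15.34°, λ = atan2(p_y, p_x) ≈ 91.65°.

≈ 15°N, 92°E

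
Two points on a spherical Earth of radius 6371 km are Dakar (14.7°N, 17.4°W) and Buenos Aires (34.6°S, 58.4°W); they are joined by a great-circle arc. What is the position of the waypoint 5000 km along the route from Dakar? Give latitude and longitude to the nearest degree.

Convert each endpoint to a unit vector on the sphere (x = cos φ cos λ, y = cos φ sin λ, z = sin φ).
The central angle between the endpoints is δ = arccos(p₁·p₂) ≈ 1.096 rad (62.8°). The total great-circle distance is δ·R ≈ 1.096 × 6371 ≈ 6985 km, so the target fraction is f = 5000/6985 ≈ 0.716.
Interpolate at f ≈ 0.716 with slerp weights a = sin((1−f)δ)/sin δ ≈ 0.345, b = sin(fδ)/sin δ ≈ 0.794.
p = a·p₁ + b·p₂ ≈ (0.661, -0.657, -0.364); φ = arcsin(p_z) ≈ -21.32°, λ = atan2(p_y, p_x) ≈ -44.82°.

≈ (21°S, 45°W)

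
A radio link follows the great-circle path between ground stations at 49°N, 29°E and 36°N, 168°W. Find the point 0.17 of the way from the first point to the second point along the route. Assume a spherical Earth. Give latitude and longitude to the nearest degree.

Write both endpoints as unit vectors p₁, p₂ with components (cos φ cos λ, cos φ sin λ, sin φ).
The central angle between the endpoints is δ = arccos(p₁·p₂) ≈ 1.635 rad (93.7°).
Interpolate at f = 0.17 with slerp weights a = sin((1−f)δ)/sin δ ≈ 0.979, b = sin(fδ)/sin δ ≈ 0.275.
p = a·p₁ + b·p₂ ≈ (0.344, 0.265, 0.901); φ = arcsin(p_z) ≈ 64.24°, λ = atan2(p_y, p_x) ≈ 37.60°.

≈ 64°N, 38°E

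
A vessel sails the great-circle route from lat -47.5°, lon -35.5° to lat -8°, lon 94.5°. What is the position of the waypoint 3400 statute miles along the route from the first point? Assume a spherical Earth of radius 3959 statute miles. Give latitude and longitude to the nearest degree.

Convert each endpoint to a unit vector on the sphere (x = cos φ cos λ, y = cos φ sin λ, z = sin φ).
The central angle between the endpoints is δ = arccos(p₁·p₂) ≈ 1.904 rad (109.1°). The total great-circle distance is δ·R ≈ 1.904 × 3959 ≈ 7539 mi, so the target fraction is f = 3400/7539 ≈ 0.451.
Interpolate at f ≈ 0.451 with slerp weights a = sin((1−f)δ)/sin δ ≈ 0.916, b = sin(fδ)/sin δ ≈ 0.801.
p = a·p₁ + b·p₂ ≈ (0.441, 0.432, -0.787); φ = arcsin(p_z) ≈ -51.87°, λ = atan2(p_y, p_x) ≈ 44.37°.

≈ lat -52°, lon 44°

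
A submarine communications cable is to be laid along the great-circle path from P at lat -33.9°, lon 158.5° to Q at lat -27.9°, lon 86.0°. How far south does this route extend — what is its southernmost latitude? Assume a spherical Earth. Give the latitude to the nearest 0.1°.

The great circle lies in the plane with unit normal n̂ = (p₁ × p₂)/|p₁ × p₂|.
Here n̂_z ≈ -0.798; the vertex latitude is φ_max = arccos|n̂_z| ≈ 37.0°.
Check via Clairaut: cos φ_max = |cos φ₁| · sin C = cos(33.9°)·sin(105.9°) ≈ 0.798, again giving ≈ 37.0°.

≈ -37.0°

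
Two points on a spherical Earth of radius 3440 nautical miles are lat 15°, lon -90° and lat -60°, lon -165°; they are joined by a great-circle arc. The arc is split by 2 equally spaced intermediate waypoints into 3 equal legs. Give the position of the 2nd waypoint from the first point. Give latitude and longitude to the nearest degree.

≈ lat -40°, lon -125°

Write both endpoints as unit vectors p₁, p₂ with components (cos φ cos λ, cos φ sin λ, sin φ).
The central angle between the endpoints is δ = arccos(p₁·p₂) ≈ 1.670 rad (95.7°).
Interpolate at f = 2/3 with slerp weights a = sin((1−f)δ)/sin δ ≈ 0.531, b = sin(fδ)/sin δ ≈ 0.902.
p = a·p₁ + b·p₂ ≈ (-0.435, -0.630, -0.643); φ = arcsin(p_z) ≈ -40.05°, λ = atan2(p_y, p_x) ≈ -124.67°.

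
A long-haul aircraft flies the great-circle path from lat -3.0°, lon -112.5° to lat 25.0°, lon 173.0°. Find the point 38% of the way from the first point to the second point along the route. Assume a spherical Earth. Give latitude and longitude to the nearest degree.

≈ lat 10°, lon -139°

The haversine formula gives a central angle δ ≈ 1.349 rad (77.3°) between the endpoints.
Interpolate at f = 0.38 with slerp weights a = sin((1−f)δ)/sin δ ≈ 0.761, b = sin(fδ)/sin δ ≈ 0.503.
p = a·p₁ + b·p₂ ≈ (-0.743, -0.646, 0.173); φ = arcsin(p_z) ≈ 9.94°, λ = atan2(p_y, p_x) ≈ -138.98°.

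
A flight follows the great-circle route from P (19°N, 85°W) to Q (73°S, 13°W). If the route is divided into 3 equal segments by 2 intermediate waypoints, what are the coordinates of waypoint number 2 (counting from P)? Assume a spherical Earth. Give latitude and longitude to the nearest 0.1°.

≈ (46.6°S, 62.2°W)

Write both endpoints as unit vectors p₁, p₂ with components (cos φ cos λ, cos φ sin λ, sin φ).
The central angle between the endpoints is δ = arccos(p₁·p₂) ≈ 1.799 rad (103.1°).
Interpolate at f = 2/3 with slerp weights a = sin((1−f)δ)/sin δ ≈ 0.579, b = sin(fδ)/sin δ ≈ 0.956.
p = a·p₁ + b·p₂ ≈ (0.320, -0.609, -0.726); φ = arcsin(p_z) ≈ -46.56°, λ = atan2(p_y, p_x) ≈ -62.25°.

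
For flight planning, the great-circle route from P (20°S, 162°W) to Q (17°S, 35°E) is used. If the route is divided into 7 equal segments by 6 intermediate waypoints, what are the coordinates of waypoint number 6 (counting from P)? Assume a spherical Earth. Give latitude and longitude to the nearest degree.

≈ (35°S, 45°E)

Convert each endpoint to a unit vector on the sphere (x = cos φ cos λ, y = cos φ sin λ, z = sin φ).
The central angle between the endpoints is δ = arccos(p₁·p₂) ≈ 2.433 rad (139.4°).
Interpolate at f = 6/7 with slerp weights a = sin((1−f)δ)/sin δ ≈ 0.524, b = sin(fδ)/sin δ ≈ 1.338.
p = a·p₁ + b·p₂ ≈ (0.580, 0.582, -0.570); φ = arcsin(p_z) ≈ -34.76°, λ = atan2(p_y, p_x) ≈ 45.08°.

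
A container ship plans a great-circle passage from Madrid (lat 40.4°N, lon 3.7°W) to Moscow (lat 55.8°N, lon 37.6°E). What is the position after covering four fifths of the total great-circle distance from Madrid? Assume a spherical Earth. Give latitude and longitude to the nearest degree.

Convert each endpoint to a unit vector on the sphere (x = cos φ cos λ, y = cos φ sin λ, z = sin φ).
The central angle between the endpoints is δ = arccos(p₁·p₂) ≈ 0.540 rad (30.9°).
Interpolate at f = 4/5 with slerp weights a = sin((1−f)δ)/sin δ ≈ 0.210, b = sin(fδ)/sin δ ≈ 0.814.
p = a·p₁ + b·p₂ ≈ (0.522, 0.269, 0.809); φ = arcsin(p_z) ≈ 54.04°, λ = atan2(p_y, p_x) ≈ 27.26°.

≈ lat 54°N, lon 27°E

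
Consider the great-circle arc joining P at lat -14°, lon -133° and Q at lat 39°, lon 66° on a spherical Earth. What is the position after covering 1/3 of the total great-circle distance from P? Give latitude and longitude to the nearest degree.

≈ lat 29°, lon -159°

Convert each endpoint to a unit vector on the sphere (x = cos φ cos λ, y = cos φ sin λ, z = sin φ).
The central angle between the endpoints is δ = arccos(p₁·p₂) ≈ 2.616 rad (149.9°).
Interpolate at f = 1/3 with slerp weights a = sin((1−f)δ)/sin δ ≈ 1.965, b = sin(fδ)/sin δ ≈ 1.527.
p = a·p₁ + b·p₂ ≈ (-0.817, -0.310, 0.486); φ = arcsin(p_z) ≈ 29.07°, λ = atan2(p_y, p_x) ≈ -159.24°.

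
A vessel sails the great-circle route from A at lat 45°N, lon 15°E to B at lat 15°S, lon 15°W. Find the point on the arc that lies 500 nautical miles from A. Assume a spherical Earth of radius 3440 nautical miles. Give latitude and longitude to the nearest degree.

≈ lat 38°N, lon 9°E

The haversine formula gives a central angle δ ≈ 1.150 rad (65.9°) between the endpoints. The total great-circle distance is δ·R ≈ 1.150 × 3440 ≈ 3956 nmi, so the target fraction is f = 500/3956 ≈ 0.126.
Interpolate at f ≈ 0.126 with slerp weights a = sin((1−f)δ)/sin δ ≈ 0.925, b = sin(fδ)/sin δ ≈ 0.159.
p = a·p₁ + b·p₂ ≈ (0.780, 0.130, 0.613); φ = arcsin(p_z) ≈ 37.79°, λ = atan2(p_y, p_x) ≈ 9.44°.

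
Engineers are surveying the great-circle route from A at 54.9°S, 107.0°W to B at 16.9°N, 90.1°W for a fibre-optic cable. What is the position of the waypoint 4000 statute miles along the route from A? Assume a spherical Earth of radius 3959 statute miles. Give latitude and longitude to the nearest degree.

From cos δ = sin φ₁ sin φ₂ + cos φ₁ cos φ₂ cos Δλ, the central angle is δ ≈ 1.278 rad (73.2°). The total great-circle distance is δ·R ≈ 1.278 × 3959 ≈ 5060 mi, so the target fraction is f = 4000/5060 ≈ 0.791.
Interpolate at f ≈ 0.791 with slerp weights a = sin((1−f)δ)/sin δ ≈ 0.276, b = sin(fδ)/sin δ ≈ 0.885.
p = a·p₁ + b·p₂ ≈ (-0.048, -0.998, 0.031); φ = arcsin(p_z) ≈ 1.78°, λ = atan2(p_y, p_x) ≈ -92.75°.

≈ 2°N, 93°W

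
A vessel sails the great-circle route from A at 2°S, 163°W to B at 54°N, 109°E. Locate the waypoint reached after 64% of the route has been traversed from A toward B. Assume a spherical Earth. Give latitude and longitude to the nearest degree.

The haversine formula gives a central angle δ ≈ 1.579 rad (90.4°) between the endpoints.
Interpolate at f = 0.64 with slerp weights a = sin((1−f)δ)/sin δ ≈ 0.538, b = sin(fδ)/sin δ ≈ 0.847.
p = a·p₁ + b·p₂ ≈ (-0.676, 0.313, 0.666); φ = arcsin(p_z) ≈ 41.79°, λ = atan2(p_y, p_x) ≈ 155.14°.

≈ 42°N, 155°E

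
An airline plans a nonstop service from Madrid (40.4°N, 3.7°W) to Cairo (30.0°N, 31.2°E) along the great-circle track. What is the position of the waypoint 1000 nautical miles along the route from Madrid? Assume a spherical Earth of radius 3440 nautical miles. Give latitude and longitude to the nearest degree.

Convert each endpoint to a unit vector on the sphere (x = cos φ cos λ, y = cos φ sin λ, z = sin φ).
The central angle between the endpoints is δ = arccos(p₁·p₂) ≈ 0.526 rad (30.1°). The total great-circle distance is δ·R ≈ 0.526 × 3440 ≈ 1808 nmi, so the target fraction is f = 1000/1808 ≈ 0.553.
Interpolate at f ≈ 0.553 with slerp weights a = sin((1−f)δ)/sin δ ≈ 0.464, b = sin(fδ)/sin δ ≈ 0.571.
p = a·p₁ + b·p₂ ≈ (0.776, 0.233, 0.586); φ = arcsin(p_z) ≈ 35.90°, λ = atan2(p_y, p_x) ≈ 16.75°.

≈ (36°N, 17°E)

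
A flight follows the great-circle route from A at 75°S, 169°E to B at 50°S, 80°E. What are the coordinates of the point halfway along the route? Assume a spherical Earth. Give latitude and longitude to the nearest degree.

≈ 68°S, 102°E

Write both endpoints as unit vectors p₁, p₂ with components (cos φ cos λ, cos φ sin λ, sin φ).
The central angle between the endpoints is δ = arccos(p₁·p₂) ≈ 0.733 rad (42.0°).
Interpolate at f = 1/2 with slerp weights a = sin((1−f)δ)/sin δ ≈ 0.536, b = sin(fδ)/sin δ ≈ 0.536.
p = a·p₁ + b·p₂ ≈ (-0.076, 0.366, -0.928); φ = arcsin(p_z) ≈ -68.08°, λ = atan2(p_y, p_x) ≈ 101.79°.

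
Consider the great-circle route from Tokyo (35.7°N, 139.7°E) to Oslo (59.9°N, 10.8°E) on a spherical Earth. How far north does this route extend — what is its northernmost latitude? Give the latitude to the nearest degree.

≈ 71°N

The great circle lies in the plane with unit normal n̂ = (p₁ × p₂)/|p₁ × p₂|.
Here n̂_z ≈ -0.327; the vertex latitude is φ_max = arccos|n̂_z| ≈ 70.9°.
Check via Clairaut: cos φ_max = |cos φ₁| · sin C = cos(35.7°)·sin(23.8°) ≈ 0.327, again giving ≈ 70.9°.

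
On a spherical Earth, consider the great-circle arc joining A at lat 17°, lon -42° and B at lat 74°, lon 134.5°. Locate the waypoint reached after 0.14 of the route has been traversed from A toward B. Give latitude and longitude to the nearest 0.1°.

≈ lat 29.5°, lon -41.8°

Write both endpoints as unit vectors p₁, p₂ with components (cos φ cos λ, cos φ sin λ, sin φ).
The central angle between the endpoints is δ = arccos(p₁·p₂) ≈ 1.553 rad (89.0°).
Interpolate at f = 0.14 with slerp weights a = sin((1−f)δ)/sin δ ≈ 0.973, b = sin(fδ)/sin δ ≈ 0.216.
p = a·p₁ + b·p₂ ≈ (0.650, -0.580, 0.492); φ = arcsin(p_z) ≈ 29.45°, λ = atan2(p_y, p_x) ≈ -41.76°.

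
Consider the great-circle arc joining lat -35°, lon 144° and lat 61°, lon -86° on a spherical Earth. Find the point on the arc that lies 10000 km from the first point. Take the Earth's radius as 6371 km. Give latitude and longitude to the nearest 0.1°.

≈ lat 42.3°, lon -165.8°

Write both endpoints as unit vectors p₁, p₂ with components (cos φ cos λ, cos φ sin λ, sin φ).
The central angle between the endpoints is δ = arccos(p₁·p₂) ≈ 2.429 rad (139.2°). The total great-circle distance is δ·R ≈ 2.429 × 6371 ≈ 15478 km, so the target fraction is f = 10000/15478 ≈ 0.646.
Interpolate at f ≈ 0.646 with slerp weights a = sin((1−f)δ)/sin δ ≈ 1.159, b = sin(fδ)/sin δ ≈ 1.530.
p = a·p₁ + b·p₂ ≈ (-0.717, -0.182, 0.673); φ = arcsin(p_z) ≈ 42.32°, λ = atan2(p_y, p_x) ≈ -165.77°.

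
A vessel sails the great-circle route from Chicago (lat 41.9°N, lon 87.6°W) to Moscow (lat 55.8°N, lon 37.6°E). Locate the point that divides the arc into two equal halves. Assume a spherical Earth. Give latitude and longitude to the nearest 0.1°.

Convert each endpoint to a unit vector on the sphere (x = cos φ cos λ, y = cos φ sin λ, z = sin φ).
The central angle between the endpoints is δ = arccos(p₁·p₂) ≈ 1.254 rad (71.9°).
Interpolate at f = 1/2 with slerp weights a = sin((1−f)δ)/sin δ ≈ 0.618, b = sin(fδ)/sin δ ≈ 0.618.
p = a·p₁ + b·p₂ ≈ (0.294, -0.247, 0.923); φ = arcsin(p_z) ≈ 67.39°, λ = atan2(p_y, p_x) ≈ -40.06°.

≈ lat 67.4°N, lon 40.1°W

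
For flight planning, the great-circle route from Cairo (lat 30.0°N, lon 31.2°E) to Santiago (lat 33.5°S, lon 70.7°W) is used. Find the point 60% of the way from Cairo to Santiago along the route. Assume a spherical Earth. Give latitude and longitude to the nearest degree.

Write both endpoints as unit vectors p₁, p₂ with components (cos φ cos λ, cos φ sin λ, sin φ).
The central angle between the endpoints is δ = arccos(p₁·p₂) ≈ 2.010 rad (115.1°).
Interpolate at f = 0.60 with slerp weights a = sin((1−f)δ)/sin δ ≈ 0.795, b = sin(fδ)/sin δ ≈ 1.032.
p = a·p₁ + b·p₂ ≈ (0.874, -0.455, -0.172); φ = arcsin(p_z) ≈ -9.89°, λ = atan2(p_y, p_x) ≈ -27.53°.

≈ lat 10°S, lon 28°W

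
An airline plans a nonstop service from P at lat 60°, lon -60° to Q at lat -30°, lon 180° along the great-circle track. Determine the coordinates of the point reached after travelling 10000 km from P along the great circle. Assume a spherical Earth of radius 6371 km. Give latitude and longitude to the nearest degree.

≈ lat 5°, lon -158°

Write both endpoints as unit vectors p₁, p₂ with components (cos φ cos λ, cos φ sin λ, sin φ).
The central angle between the endpoints is δ = arccos(p₁·p₂) ≈ 2.278 rad (130.5°). The total great-circle distance is δ·R ≈ 2.278 × 6371 ≈ 14512 km, so the target fraction is f = 10000/14512 ≈ 0.689.
Interpolate at f ≈ 0.689 with slerp weights a = sin((1−f)δ)/sin δ ≈ 0.855, b = sin(fδ)/sin δ ≈ 1.315.
p = a·p₁ + b·p₂ ≈ (-0.925, -0.370, 0.083); φ = arcsin(p_z) ≈ 4.77°, λ = atan2(p_y, p_x) ≈ -158.18°.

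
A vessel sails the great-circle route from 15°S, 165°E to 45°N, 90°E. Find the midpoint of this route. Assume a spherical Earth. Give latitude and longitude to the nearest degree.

≈ 19°N, 134°E

Convert each endpoint to a unit vector on the sphere (x = cos φ cos λ, y = cos φ sin λ, z = sin φ).
The central angle between the endpoints is δ = arccos(p₁·p₂) ≈ 1.577 rad (90.4°).
Interpolate at f = 1/2 with slerp weights a = sin((1−f)δ)/sin δ ≈ 0.709, b = sin(fδ)/sin δ ≈ 0.709.
p = a·p₁ + b·p₂ ≈ (-0.662, 0.679, 0.318); φ = arcsin(p_z) ≈ 18.54°, λ = atan2(p_y, p_x) ≈ 134.27°.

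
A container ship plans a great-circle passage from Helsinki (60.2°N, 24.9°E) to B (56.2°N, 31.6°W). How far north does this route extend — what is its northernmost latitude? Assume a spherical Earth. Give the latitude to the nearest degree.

≈ 62°N

The great circle lies in the plane with unit normal n̂ = (p₁ × p₂)/|p₁ × p₂|.
Here n̂_z ≈ -0.474; the vertex latitude is φ_max = arccos|n̂_z| ≈ 61.7°.
Check via Clairaut: cos φ_max = |cos φ₁| · sin C = cos(60.2°)·sin(72.5°) ≈ 0.474, again giving ≈ 61.7°.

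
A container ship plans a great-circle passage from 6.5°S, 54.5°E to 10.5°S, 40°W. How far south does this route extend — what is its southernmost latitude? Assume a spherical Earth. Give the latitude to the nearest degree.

The great circle lies in the plane with unit normal n̂ = (p₁ × p₂)/|p₁ × p₂|.
Here n̂_z ≈ -0.975; the vertex latitude is φ_max = arccos|n̂_z| ≈ 12.7°.
Check via Clairaut: cos φ_max = |cos φ₁| · sin C = cos(6.5°)·sin(101.0°) ≈ 0.975, again giving ≈ 12.7°.

≈ 13°S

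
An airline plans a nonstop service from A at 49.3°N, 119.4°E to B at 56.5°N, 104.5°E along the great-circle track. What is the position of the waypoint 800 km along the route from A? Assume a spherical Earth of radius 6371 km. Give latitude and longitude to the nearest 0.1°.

≈ 54.0°N, 110.6°E

Write both endpoints as unit vectors p₁, p₂ with components (cos φ cos λ, cos φ sin λ, sin φ).
The central angle between the endpoints is δ = arccos(p₁·p₂) ≈ 0.200 rad (11.5°). The total great-circle distance is δ·R ≈ 0.200 × 6371 ≈ 1276 km, so the target fraction is f = 800/1276 ≈ 0.627.
Interpolate at f ≈ 0.627 with slerp weights a = sin((1−f)δ)/sin δ ≈ 0.375, b = sin(fδ)/sin δ ≈ 0.630.
p = a·p₁ + b·p₂ ≈ (-0.207, 0.550, 0.809); φ = arcsin(p_z) ≈ 54.04°, λ = atan2(p_y, p_x) ≈ 110.65°.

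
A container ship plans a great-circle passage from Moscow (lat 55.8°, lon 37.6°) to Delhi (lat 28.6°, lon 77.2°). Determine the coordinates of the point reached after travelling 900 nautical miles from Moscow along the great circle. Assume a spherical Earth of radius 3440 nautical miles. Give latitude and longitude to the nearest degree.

Convert each endpoint to a unit vector on the sphere (x = cos φ cos λ, y = cos φ sin λ, z = sin φ).
The central angle between the endpoints is δ = arccos(p₁·p₂) ≈ 0.682 rad (39.1°). The total great-circle distance is δ·R ≈ 0.682 × 3440 ≈ 2347 nmi, so the target fraction is f = 900/2347 ≈ 0.383.
Interpolate at f ≈ 0.383 with slerp weights a = sin((1−f)δ)/sin δ ≈ 0.648, b = sin(fδ)/sin δ ≈ 0.410.
p = a·p₁ + b·p₂ ≈ (0.368, 0.573, 0.732); φ = arcsin(p_z) ≈ 47.05°, λ = atan2(p_y, p_x) ≈ 57.29°.

≈ lat 47°, lon 57°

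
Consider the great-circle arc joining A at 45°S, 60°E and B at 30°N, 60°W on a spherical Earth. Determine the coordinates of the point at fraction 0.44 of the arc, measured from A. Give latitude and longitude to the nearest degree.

≈ 20°S, 4°W

Write both endpoints as unit vectors p₁, p₂ with components (cos φ cos λ, cos φ sin λ, sin φ).
The central angle between the endpoints is δ = arccos(p₁·p₂) ≈ 2.291 rad (131.3°).
Interpolate at f = 0.44 with slerp weights a = sin((1−f)δ)/sin δ ≈ 1.276, b = sin(fδ)/sin δ ≈ 1.126.
p = a·p₁ + b·p₂ ≈ (0.939, -0.063, -0.339); φ = arcsin(p_z) ≈ -19.85°, λ = atan2(p_y, p_x) ≈ -3.83°.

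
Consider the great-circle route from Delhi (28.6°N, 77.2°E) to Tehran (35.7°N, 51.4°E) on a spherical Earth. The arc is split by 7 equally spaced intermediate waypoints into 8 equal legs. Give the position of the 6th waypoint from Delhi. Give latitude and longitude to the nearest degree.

≈ 34°N, 58°E

The haversine formula gives a central angle δ ≈ 0.399 rad (22.9°) between the endpoints.
Interpolate at f = 6/8 with slerp weights a = sin((1−f)δ)/sin δ ≈ 0.256, b = sin(fδ)/sin δ ≈ 0.759.
p = a·p₁ + b·p₂ ≈ (0.434, 0.701, 0.566); φ = arcsin(p_z) ≈ 34.44°, λ = atan2(p_y, p_x) ≈ 58.22°.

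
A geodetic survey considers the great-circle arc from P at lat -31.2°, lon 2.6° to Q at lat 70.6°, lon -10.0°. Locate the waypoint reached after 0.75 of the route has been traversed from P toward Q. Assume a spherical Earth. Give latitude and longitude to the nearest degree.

≈ lat 45°, lon -3°

The haversine formula gives a central angle δ ≈ 1.784 rad (102.2°) between the endpoints.
Interpolate at f = 0.75 with slerp weights a = sin((1−f)δ)/sin δ ≈ 0.441, b = sin(fδ)/sin δ ≈ 0.995.
p = a·p₁ + b·p₂ ≈ (0.703, -0.040, 0.710); φ = arcsin(p_z) ≈ 45.26°, λ = atan2(p_y, p_x) ≈ -3.28°.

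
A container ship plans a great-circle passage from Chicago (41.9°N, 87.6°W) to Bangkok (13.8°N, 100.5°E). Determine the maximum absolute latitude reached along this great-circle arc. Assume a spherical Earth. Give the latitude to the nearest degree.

The great circle lies in the plane with unit normal n̂ = (p₁ × p₂)/|p₁ × p₂|.
Here n̂_z ≈ -0.123; the vertex latitude is φ_max = arccos|n̂_z| ≈ 83.0°.

≈ 83°N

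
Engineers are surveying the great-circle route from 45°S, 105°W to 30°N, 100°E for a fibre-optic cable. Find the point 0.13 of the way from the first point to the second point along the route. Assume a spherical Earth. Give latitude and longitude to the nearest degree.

The haversine formula gives a central angle δ ≈ 2.711 rad (155.3°) between the endpoints.
Interpolate at f = 0.13 with slerp weights a = sin((1−f)δ)/sin δ ≈ 1.689, b = sin(fδ)/sin δ ≈ 0.826.
p = a·p₁ + b·p₂ ≈ (-0.433, -0.449, -0.781); φ = arcsin(p_z) ≈ -51.38°, λ = atan2(p_y, p_x) ≈ -133.98°.

≈ 51°S, 134°W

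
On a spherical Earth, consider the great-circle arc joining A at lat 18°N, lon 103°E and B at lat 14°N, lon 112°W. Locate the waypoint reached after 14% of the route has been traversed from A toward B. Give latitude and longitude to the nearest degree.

Write both endpoints as unit vectors p₁, p₂ with components (cos φ cos λ, cos φ sin λ, sin φ).
The central angle between the endpoints is δ = arccos(p₁·p₂) ≈ 2.320 rad (132.9°).
Interpolate at f = 0.14 with slerp weights a = sin((1−f)δ)/sin δ ≈ 1.245, b = sin(fδ)/sin δ ≈ 0.436.
p = a·p₁ + b·p₂ ≈ (-0.425, 0.761, 0.490); φ = arcsin(p_z) ≈ 29.34°, λ = atan2(p_y, p_x) ≈ 119.16°.

≈ lat 29°N, lon 119°E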